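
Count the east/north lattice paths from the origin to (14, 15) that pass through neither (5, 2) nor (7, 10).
Number of paths = 52458564

Inclusion–exclusion. Total paths: C(29, 14) = 77558760. Through P₁: C(7, 5)·C(22, 9) = 10445820. Through P₂: C(17, 7)·C(12, 7) = 15402816. Since P₁ is strictly southwest of P₂, a monotone path through both must visit P₁ then P₂; paths through both = C(7, 5)·C(10, 2)·C(12, 7) = 748440. Avoid both = 77558760 − 10445820 − 15402816 + 748440 = 52458564.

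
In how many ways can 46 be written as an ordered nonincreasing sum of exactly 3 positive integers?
p(46, 3 parts) = 176

Partitions of n into exactly k parts are in bijection with partitions of n − k into at most k parts (subtract 1 from each part). So p(46, exactly 3) = p(43, parts ≤ 3). Computing via the recurrence p(m, j) = p(m, j−1) + p(m−j, j) gives 176.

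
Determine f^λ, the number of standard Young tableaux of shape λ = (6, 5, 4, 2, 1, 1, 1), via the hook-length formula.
# SYT of shape (6, 5, 4, 2, 1, 1, 1) = 203693490

Hook-length formula: f^λ = n! / Π hook(c), product over all cells c of the Young diagram. For λ = (6, 5, 4, 2, 1, 1, 1), n = 20 boxes. Hook lengths by row (left-to-right, top-to-bottom): [12, 8, 6, 5, 3, 1]; [10, 6, 4, 3, 1]; [8, 4, 2, 1]; [5, 1]; [3]; [2]; [1]. Product of hooks = 11943936000. So f^λ = 20! / 11943936000 = 2432902008176640000 / 11943936000 = 203693490.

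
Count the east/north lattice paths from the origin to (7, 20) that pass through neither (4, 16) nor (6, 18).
Number of paths = 401877

Inclusion–exclusion. Total paths: C(27, 7) = 888030. Through P₁: C(20, 4)·C(7, 3) = 169575. Through P₂: C(24, 6)·C(3, 1) = 403788. Since P₁ is strictly southwest of P₂, a monotone path through both must visit P₁ then P₂; paths through both = C(20, 4)·C(4, 2)·C(3, 1) = 87210. Avoid both = 888030 − 169575 − 403788 + 87210 = 401877.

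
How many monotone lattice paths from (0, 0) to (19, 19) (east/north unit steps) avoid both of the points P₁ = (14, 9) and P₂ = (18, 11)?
Number of paths = 32690187270

Inclusion–exclusion. Total paths: C(38, 19) = 35345263800. Through P₁: C(23, 14)·C(15, 5) = 2454021570. Through P₂: C(29, 18)·C(9, 1) = 311375610. Since P₁ is strictly southwest of P₂, a monotone path through both must visit P₁ then P₂; paths through both = C(23, 14)·C(6, 4)·C(9, 1) = 110320650. Avoid both = 35345263800 − 2454021570 − 311375610 + 110320650 = 32690187270.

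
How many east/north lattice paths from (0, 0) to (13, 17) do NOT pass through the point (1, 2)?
Number of paths = 67608270

Total paths from (0, 0) to (13, 17): C(30, 13) = 119759850. Paths through (1, 2): (paths (0, 0) → (1, 2)) × (paths (1, 2) → (13, 17)) = C(3, 1) · C(27, 12) = 3 · 17383860 = 52151580. Avoidance count = 119759850 − 52151580 = 67608270.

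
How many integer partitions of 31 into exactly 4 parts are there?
p(31, 4 parts) = 225

Partitions of n into exactly k parts are in bijection with partitions of n − k into at most k parts (subtract 1 from each part). So p(31, exactly 4) = p(27, parts ≤ 4). Computing via the recurrence p(m, j) = p(m, j−1) + p(m−j, j) gives 225.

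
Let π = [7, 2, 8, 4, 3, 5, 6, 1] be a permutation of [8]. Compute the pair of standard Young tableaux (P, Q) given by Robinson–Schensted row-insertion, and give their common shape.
P = [1, 3, 5, 6] / [2, 8] / [4] / [7];  Q = [1, 3, 6, 7] / [2, 4] / [5] / [8];  common shape = (4, 2, 1, 1)

Row-insert the values π_1, π_2, … into P one at a time, bumping the leftmost entry strictly greater than the inserted value down to the next row. The recording tableau Q records, in position (i, j), the step at which that cell was added to P.
  Insert 7 (step 1): P = [7];  Q = [1]
  Insert 2 (step 2): P = [2] / [7];  Q = [1] / [2]
  Insert 8 (step 3): P = [2, 8] / [7];  Q = [1, 3] / [2]
  Insert 4 (step 4): P = [2, 4] / [7, 8];  Q = [1, 3] / [2, 4]
  Insert 3 (step 5): P = [2, 3] / [4, 8] / [7];  Q = [1, 3] / [2, 4] / [5]
  Insert 5 (step 6): P = [2, 3, 5] / [4, 8] / [7];  Q = [1, 3, 6] / [2, 4] / [5]
  Insert 6 (step 7): P = [2, 3, 5, 6] / [4, 8] / [7];  Q = [1, 3, 6, 7] / [2, 4] / [5]
  Insert 1 (step 8): P = [1, 3, 5, 6] / [2, 8] / [4] / [7];  Q = [1, 3, 6, 7] / [2, 4] / [5] / [8]
Final shape: (4, 2, 1, 1).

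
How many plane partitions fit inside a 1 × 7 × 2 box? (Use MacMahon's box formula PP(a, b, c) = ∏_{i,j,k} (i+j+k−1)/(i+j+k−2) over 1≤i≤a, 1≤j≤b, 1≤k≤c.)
PP(1, 7, 2) = 36

Evaluate the triple product over i = 1..1, j = 1..7, k = 1..2. The factors are (2/1) · (3/2) · (3/2) · (4/3) · (4/3) · (5/4) · (5/4) · (6/5) · … (14 factors total). The numerators and denominators telescope so the product is an integer; carrying out the multiplication exactly gives PP(1, 7, 2) = 36.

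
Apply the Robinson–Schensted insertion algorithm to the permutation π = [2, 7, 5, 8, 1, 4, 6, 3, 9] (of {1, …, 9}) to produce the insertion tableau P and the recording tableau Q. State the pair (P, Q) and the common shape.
P = [1, 3, 6, 9] / [2, 4, 8] / [5] / [7];  Q = [1, 2, 4, 9] / [3, 6, 7] / [5] / [8];  common shape = (4, 3, 1, 1)

Row-insert the values π_1, π_2, … into P one at a time, bumping the leftmost entry strictly greater than the inserted value down to the next row. The recording tableau Q records, in position (i, j), the step at which that cell was added to P.
  Insert 2 (step 1): P = [2];  Q = [1]
  Insert 7 (step 2): P = [2, 7];  Q = [1, 2]
  Insert 5 (step 3): P = [2, 5] / [7];  Q = [1, 2] / [3]
  Insert 8 (step 4): P = [2, 5, 8] / [7];  Q = [1, 2, 4] / [3]
  Insert 1 (step 5): P = [1, 5, 8] / [2] / [7];  Q = [1, 2, 4] / [3] / [5]
  Insert 4 (step 6): P = [1, 4, 8] / [2, 5] / [7];  Q = [1, 2, 4] / [3, 6] / [5]
  Insert 6 (step 7): P = [1, 4, 6] / [2, 5, 8] / [7];  Q = [1, 2, 4] / [3, 6, 7] / [5]
  Insert 3 (step 8): P = [1, 3, 6] / [2, 4, 8] / [5] / [7];  Q = [1, 2, 4] / [3, 6, 7] / [5] / [8]
  Insert 9 (step 9): P = [1, 3, 6, 9] / [2, 4, 8] / [5] / [7];  Q = [1, 2, 4, 9] / [3, 6, 7] / [5] / [8]
Final shape: (4, 3, 1, 1).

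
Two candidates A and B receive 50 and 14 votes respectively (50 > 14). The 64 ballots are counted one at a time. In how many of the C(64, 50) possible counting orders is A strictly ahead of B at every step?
Strict-lead orderings = 26918831226834

Total orderings of the 64 votes with 50 for A: C(64, 50) = 47855699958816. By the Bertrand ballot formula (Cycle Lemma / reflection principle), the number of orderings in which A is strictly ahead of B throughout is (p − q)/(p + q) · C(p + q, p) = (50 − 14)/(50 + 14) · 47855699958816 = 26918831226834.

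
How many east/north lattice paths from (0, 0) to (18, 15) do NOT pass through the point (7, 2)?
Number of paths = 947297136

Total paths from (0, 0) to (18, 15): C(33, 18) = 1037158320. Paths through (7, 2): (paths (0, 0) → (7, 2)) × (paths (7, 2) → (18, 15)) = C(9, 7) · C(24, 11) = 36 · 2496144 = 89861184. Avoidance count = 1037158320 − 89861184 = 947297136.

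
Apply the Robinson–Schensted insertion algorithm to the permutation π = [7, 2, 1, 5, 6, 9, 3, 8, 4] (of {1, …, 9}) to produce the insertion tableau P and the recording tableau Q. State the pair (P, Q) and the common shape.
P = [1, 3, 4, 8] / [2, 5, 6] / [7, 9];  Q = [1, 4, 5, 6] / [2, 7, 8] / [3, 9];  common shape = (4, 3, 2)

Row-insert the values π_1, π_2, … into P one at a time, bumping the leftmost entry strictly greater than the inserted value down to the next row. The recording tableau Q records, in position (i, j), the step at which that cell was added to P.
  Insert 7 (step 1): P = [7];  Q = [1]
  Insert 2 (step 2): P = [2] / [7];  Q = [1] / [2]
  Insert 1 (step 3): P = [1] / [2] / [7];  Q = [1] / [2] / [3]
  Insert 5 (step 4): P = [1, 5] / [2] / [7];  Q = [1, 4] / [2] / [3]
  Insert 6 (step 5): P = [1, 5, 6] / [2] / [7];  Q = [1, 4, 5] / [2] / [3]
  Insert 9 (step 6): P = [1, 5, 6, 9] / [2] / [7];  Q = [1, 4, 5, 6] / [2] / [3]
  Insert 3 (step 7): P = [1, 3, 6, 9] / [2, 5] / [7];  Q = [1, 4, 5, 6] / [2, 7] / [3]
  Insert 8 (step 8): P = [1, 3, 6, 8] / [2, 5, 9] / [7];  Q = [1, 4, 5, 6] / [2, 7, 8] / [3]
  Insert 4 (step 9): P = [1, 3, 4, 8] / [2, 5, 6] / [7, 9];  Q = [1, 4, 5, 6] / [2, 7, 8] / [3, 9]
Final shape: (4, 3, 2).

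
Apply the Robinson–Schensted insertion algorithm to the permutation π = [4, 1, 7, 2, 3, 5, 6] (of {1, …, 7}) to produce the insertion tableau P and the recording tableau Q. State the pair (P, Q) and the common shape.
P = [1, 2, 3, 5, 6] / [4, 7];  Q = [1, 3, 5, 6, 7] / [2, 4];  common shape = (5, 2)

Row-insert the values π_1, π_2, … into P one at a time, bumping the leftmost entry strictly greater than the inserted value down to the next row. The recording tableau Q records, in position (i, j), the step at which that cell was added to P.
  Insert 4 (step 1): P = [4];  Q = [1]
  Insert 1 (step 2): P = [1] / [4];  Q = [1] / [2]
  Insert 7 (step 3): P = [1, 7] / [4];  Q = [1, 3] / [2]
  Insert 2 (step 4): P = [1, 2] / [4, 7];  Q = [1, 3] / [2, 4]
  Insert 3 (step 5): P = [1, 2, 3] / [4, 7];  Q = [1, 3, 5] / [2, 4]
  Insert 5 (step 6): P = [1, 2, 3, 5] / [4, 7];  Q = [1, 3, 5, 6] / [2, 4]
  Insert 6 (step 7): P = [1, 2, 3, 5, 6] / [4, 7];  Q = [1, 3, 5, 6, 7] / [2, 4]
Final shape: (5, 2).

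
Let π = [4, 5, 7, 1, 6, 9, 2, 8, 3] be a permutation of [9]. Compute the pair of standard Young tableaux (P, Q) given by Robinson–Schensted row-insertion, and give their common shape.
P = [1, 2, 3, 8] / [4, 5, 6] / [7, 9];  Q = [1, 2, 3, 6] / [4, 5, 8] / [7, 9];  common shape = (4, 3, 2)

Row-insert the values π_1, π_2, … into P one at a time, bumping the leftmost entry strictly greater than the inserted value down to the next row. The recording tableau Q records, in position (i, j), the step at which that cell was added to P.
  Insert 4 (step 1): P = [4];  Q = [1]
  Insert 5 (step 2): P = [4, 5];  Q = [1, 2]
  Insert 7 (step 3): P = [4, 5, 7];  Q = [1, 2, 3]
  Insert 1 (step 4): P = [1, 5, 7] / [4];  Q = [1, 2, 3] / [4]
  Insert 6 (step 5): P = [1, 5, 6] / [4, 7];  Q = [1, 2, 3] / [4, 5]
  Insert 9 (step 6): P = [1, 5, 6, 9] / [4, 7];  Q = [1, 2, 3, 6] / [4, 5]
  Insert 2 (step 7): P = [1, 2, 6, 9] / [4, 5] / [7];  Q = [1, 2, 3, 6] / [4, 5] / [7]
  Insert 8 (step 8): P = [1, 2, 6, 8] / [4, 5, 9] / [7];  Q = [1, 2, 3, 6] / [4, 5, 8] / [7]
  Insert 3 (step 9): P = [1, 2, 3, 8] / [4, 5, 6] / [7, 9];  Q = [1, 2, 3, 6] / [4, 5, 8] / [7, 9]
Final shape: (4, 3, 2).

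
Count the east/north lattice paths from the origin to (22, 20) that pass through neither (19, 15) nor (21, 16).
Number of paths = 373318065750

Inclusion–exclusion. Total paths: C(42, 22) = 513791607420. Through P₁: C(34, 19)·C(8, 3) = 103934181120. Through P₂: C(37, 21)·C(5, 1) = 64378873350. Since P₁ is strictly southwest of P₂, a monotone path through both must visit P₁ then P₂; paths through both = C(34, 19)·C(3, 2)·C(5, 1) = 27839512800. Avoid both = 513791607420 − 103934181120 − 64378873350 + 27839512800 = 373318065750.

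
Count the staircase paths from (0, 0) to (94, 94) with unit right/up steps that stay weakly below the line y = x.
C_94 = 239993345518077005168915776623476723006280827488229600

These NE paths below the diagonal are counted by the Catalan number C_n = (1/(n + 1)) · C(2n, n). For n = 94: C_94 = (1/95) · C(188, 94) = 22799367824217315491046998779230288685596678611381812000/95 = 239993345518077005168915776623476723006280827488229600.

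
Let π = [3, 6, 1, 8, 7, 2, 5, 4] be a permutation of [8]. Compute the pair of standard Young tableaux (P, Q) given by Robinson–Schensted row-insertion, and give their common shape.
P = [1, 2, 4] / [3, 5, 7] / [6] / [8];  Q = [1, 2, 4] / [3, 5, 7] / [6] / [8];  common shape = (3, 3, 1, 1)

Row-insert the values π_1, π_2, … into P one at a time, bumping the leftmost entry strictly greater than the inserted value down to the next row. The recording tableau Q records, in position (i, j), the step at which that cell was added to P.
  Insert 3 (step 1): P = [3];  Q = [1]
  Insert 6 (step 2): P = [3, 6];  Q = [1, 2]
  Insert 1 (step 3): P = [1, 6] / [3];  Q = [1, 2] / [3]
  Insert 8 (step 4): P = [1, 6, 8] / [3];  Q = [1, 2, 4] / [3]
  Insert 7 (step 5): P = [1, 6, 7] / [3, 8];  Q = [1, 2, 4] / [3, 5]
  Insert 2 (step 6): P = [1, 2, 7] / [3, 6] / [8];  Q = [1, 2, 4] / [3, 5] / [6]
  Insert 5 (step 7): P = [1, 2, 5] / [3, 6, 7] / [8];  Q = [1, 2, 4] / [3, 5, 7] / [6]
  Insert 4 (step 8): P = [1, 2, 4] / [3, 5, 7] / [6] / [8];  Q = [1, 2, 4] / [3, 5, 7] / [6] / [8]
Final shape: (3, 3, 1, 1).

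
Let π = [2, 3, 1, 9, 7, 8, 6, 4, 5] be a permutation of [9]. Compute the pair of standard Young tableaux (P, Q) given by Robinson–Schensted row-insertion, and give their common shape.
P = [1, 3, 4, 5] / [2, 6, 8] / [7] / [9];  Q = [1, 2, 4, 6] / [3, 5, 9] / [7] / [8];  common shape = (4, 3, 1, 1)

Row-insert the values π_1, π_2, … into P one at a time, bumping the leftmost entry strictly greater than the inserted value down to the next row. The recording tableau Q records, in position (i, j), the step at which that cell was added to P.
  Insert 2 (step 1): P = [2];  Q = [1]
  Insert 3 (step 2): P = [2, 3];  Q = [1, 2]
  Insert 1 (step 3): P = [1, 3] / [2];  Q = [1, 2] / [3]
  Insert 9 (step 4): P = [1, 3, 9] / [2];  Q = [1, 2, 4] / [3]
  Insert 7 (step 5): P = [1, 3, 7] / [2, 9];  Q = [1, 2, 4] / [3, 5]
  Insert 8 (step 6): P = [1, 3, 7, 8] / [2, 9];  Q = [1, 2, 4, 6] / [3, 5]
  Insert 6 (step 7): P = [1, 3, 6, 8] / [2, 7] / [9];  Q = [1, 2, 4, 6] / [3, 5] / [7]
  Insert 4 (step 8): P = [1, 3, 4, 8] / [2, 6] / [7] / [9];  Q = [1, 2, 4, 6] / [3, 5] / [7] / [8]
  Insert 5 (step 9): P = [1, 3, 4, 5] / [2, 6, 8] / [7] / [9];  Q = [1, 2, 4, 6] / [3, 5, 9] / [7] / [8]
Final shape: (4, 3, 1, 1).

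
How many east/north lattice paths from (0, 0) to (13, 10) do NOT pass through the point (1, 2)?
Number of paths = 766156

Total paths from (0, 0) to (13, 10): C(23, 13) = 1144066. Paths through (1, 2): (paths (0, 0) → (1, 2)) × (paths (1, 2) → (13, 10)) = C(3, 1) · C(20, 12) = 3 · 125970 = 377910. Avoidance count = 1144066 − 377910 = 766156.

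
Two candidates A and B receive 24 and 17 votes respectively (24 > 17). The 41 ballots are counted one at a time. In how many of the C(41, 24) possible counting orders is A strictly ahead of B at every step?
Strict-lead orderings = 25880277150

Total orderings of the 41 votes with 24 for A: C(41, 24) = 151584480450. By the Bertrand ballot formula (Cycle Lemma / reflection principle), the number of orderings in which A is strictly ahead of B throughout is (p − q)/(p + q) · C(p + q, p) = (24 − 17)/(24 + 17) · 151584480450 = 25880277150.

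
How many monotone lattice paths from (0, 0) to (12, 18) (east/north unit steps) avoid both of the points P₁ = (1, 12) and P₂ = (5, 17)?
Number of paths = 86134769

Inclusion–exclusion. Total paths: C(30, 12) = 86493225. Through P₁: C(13, 1)·C(17, 11) = 160888. Through P₂: C(22, 5)·C(8, 7) = 210672. Since P₁ is strictly southwest of P₂, a monotone path through both must visit P₁ then P₂; paths through both = C(13, 1)·C(9, 4)·C(8, 7) = 13104. Avoid both = 86493225 − 160888 − 210672 + 13104 = 86134769.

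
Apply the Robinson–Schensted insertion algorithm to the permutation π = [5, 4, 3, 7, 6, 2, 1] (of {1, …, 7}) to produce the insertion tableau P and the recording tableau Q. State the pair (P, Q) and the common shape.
P = [1, 6] / [2, 7] / [3] / [4] / [5];  Q = [1, 4] / [2, 5] / [3] / [6] / [7];  common shape = (2, 2, 1, 1, 1)

Row-insert the values π_1, π_2, … into P one at a time, bumping the leftmost entry strictly greater than the inserted value down to the next row. The recording tableau Q records, in position (i, j), the step at which that cell was added to P.
  Insert 5 (step 1): P = [5];  Q = [1]
  Insert 4 (step 2): P = [4] / [5];  Q = [1] / [2]
  Insert 3 (step 3): P = [3] / [4] / [5];  Q = [1] / [2] / [3]
  Insert 7 (step 4): P = [3, 7] / [4] / [5];  Q = [1, 4] / [2] / [3]
  Insert 6 (step 5): P = [3, 6] / [4, 7] / [5];  Q = [1, 4] / [2, 5] / [3]
  Insert 2 (step 6): P = [2, 6] / [3, 7] / [4] / [5];  Q = [1, 4] / [2, 5] / [3] / [6]
  Insert 1 (step 7): P = [1, 6] / [2, 7] / [3] / [4] / [5];  Q = [1, 4] / [2, 5] / [3] / [6] / [7]
Final shape: (2, 2, 1, 1, 1).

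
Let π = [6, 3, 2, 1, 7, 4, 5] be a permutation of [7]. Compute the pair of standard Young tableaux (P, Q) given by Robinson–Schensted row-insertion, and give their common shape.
P = [1, 4, 5] / [2, 7] / [3] / [6];  Q = [1, 5, 7] / [2, 6] / [3] / [4];  common shape = (3, 2, 1, 1)

Row-insert the values π_1, π_2, … into P one at a time, bumping the leftmost entry strictly greater than the inserted value down to the next row. The recording tableau Q records, in position (i, j), the step at which that cell was added to P.
  Insert 6 (step 1): P = [6];  Q = [1]
  Insert 3 (step 2): P = [3] / [6];  Q = [1] / [2]
  Insert 2 (step 3): P = [2] / [3] / [6];  Q = [1] / [2] / [3]
  Insert 1 (step 4): P = [1] / [2] / [3] / [6];  Q = [1] / [2] / [3] / [4]
  Insert 7 (step 5): P = [1, 7] / [2] / [3] / [6];  Q = [1, 5] / [2] / [3] / [4]
  Insert 4 (step 6): P = [1, 4] / [2, 7] / [3] / [6];  Q = [1, 5] / [2, 6] / [3] / [4]
  Insert 5 (step 7): P = [1, 4, 5] / [2, 7] / [3] / [6];  Q = [1, 5, 7] / [2, 6] / [3] / [4]
Final shape: (3, 2, 1, 1).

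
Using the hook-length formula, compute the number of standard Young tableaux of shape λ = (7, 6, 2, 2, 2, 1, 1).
# SYT of shape (7, 6, 2, 2, 2, 1, 1) = 358956360

Hook-length formula: f^λ = n! / Π hook(c), product over all cells c of the Young diagram. For λ = (7, 6, 2, 2, 2, 1, 1), n = 21 boxes. Hook lengths by row (left-to-right, top-to-bottom): [13, 10, 6, 5, 4, 3, 1]; [11, 8, 4, 3, 2, 1]; [6, 3]; [5, 2]; [4, 1]; [2]; [1]. Product of hooks = 142331904000. So f^λ = 21! / 142331904000 = 51090942171709440000 / 142331904000 = 358956360.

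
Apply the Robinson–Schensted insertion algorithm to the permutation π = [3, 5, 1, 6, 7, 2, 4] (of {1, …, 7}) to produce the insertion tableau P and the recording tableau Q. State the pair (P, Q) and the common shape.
P = [1, 2, 4, 7] / [3, 5, 6];  Q = [1, 2, 4, 5] / [3, 6, 7];  common shape = (4, 3)

Row-insert the values π_1, π_2, … into P one at a time, bumping the leftmost entry strictly greater than the inserted value down to the next row. The recording tableau Q records, in position (i, j), the step at which that cell was added to P.
  Insert 3 (step 1): P = [3];  Q = [1]
  Insert 5 (step 2): P = [3, 5];  Q = [1, 2]
  Insert 1 (step 3): P = [1, 5] / [3];  Q = [1, 2] / [3]
  Insert 6 (step 4): P = [1, 5, 6] / [3];  Q = [1, 2, 4] / [3]
  Insert 7 (step 5): P = [1, 5, 6, 7] / [3];  Q = [1, 2, 4, 5] / [3]
  Insert 2 (step 6): P = [1, 2, 6, 7] / [3, 5];  Q = [1, 2, 4, 5] / [3, 6]
  Insert 4 (step 7): P = [1, 2, 4, 7] / [3, 5, 6];  Q = [1, 2, 4, 5] / [3, 6, 7]
Final shape: (4, 3).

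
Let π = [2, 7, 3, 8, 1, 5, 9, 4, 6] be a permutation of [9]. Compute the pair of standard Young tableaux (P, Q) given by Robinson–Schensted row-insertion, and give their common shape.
P = [1, 3, 4, 6] / [2, 5, 9] / [7, 8];  Q = [1, 2, 4, 7] / [3, 6, 9] / [5, 8];  common shape = (4, 3, 2)

Row-insert the values π_1, π_2, … into P one at a time, bumping the leftmost entry strictly greater than the inserted value down to the next row. The recording tableau Q records, in position (i, j), the step at which that cell was added to P.
  Insert 2 (step 1): P = [2];  Q = [1]
  Insert 7 (step 2): P = [2, 7];  Q = [1, 2]
  Insert 3 (step 3): P = [2, 3] / [7];  Q = [1, 2] / [3]
  Insert 8 (step 4): P = [2, 3, 8] / [7];  Q = [1, 2, 4] / [3]
  Insert 1 (step 5): P = [1, 3, 8] / [2] / [7];  Q = [1, 2, 4] / [3] / [5]
  Insert 5 (step 6): P = [1, 3, 5] / [2, 8] / [7];  Q = [1, 2, 4] / [3, 6] / [5]
  Insert 9 (step 7): P = [1, 3, 5, 9] / [2, 8] / [7];  Q = [1, 2, 4, 7] / [3, 6] / [5]
  Insert 4 (step 8): P = [1, 3, 4, 9] / [2, 5] / [7, 8];  Q = [1, 2, 4, 7] / [3, 6] / [5, 8]
  Insert 6 (step 9): P = [1, 3, 4, 6] / [2, 5, 9] / [7, 8];  Q = [1, 2, 4, 7] / [3, 6, 9] / [5, 8]
Final shape: (4, 3, 2).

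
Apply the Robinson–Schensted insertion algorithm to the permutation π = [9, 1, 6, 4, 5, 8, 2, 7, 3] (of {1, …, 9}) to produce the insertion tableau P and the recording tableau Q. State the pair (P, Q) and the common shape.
P = [1, 2, 3, 7] / [4, 5] / [6, 8] / [9];  Q = [1, 3, 5, 6] / [2, 8] / [4, 9] / [7];  common shape = (4, 2, 2, 1)

Row-insert the values π_1, π_2, … into P one at a time, bumping the leftmost entry strictly greater than the inserted value down to the next row. The recording tableau Q records, in position (i, j), the step at which that cell was added to P.
  Insert 9 (step 1): P = [9];  Q = [1]
  Insert 1 (step 2): P = [1] / [9];  Q = [1] / [2]
  Insert 6 (step 3): P = [1, 6] / [9];  Q = [1, 3] / [2]
  Insert 4 (step 4): P = [1, 4] / [6] / [9];  Q = [1, 3] / [2] / [4]
  Insert 5 (step 5): P = [1, 4, 5] / [6] / [9];  Q = [1, 3, 5] / [2] / [4]
  Insert 8 (step 6): P = [1, 4, 5, 8] / [6] / [9];  Q = [1, 3, 5, 6] / [2] / [4]
  Insert 2 (step 7): P = [1, 2, 5, 8] / [4] / [6] / [9];  Q = [1, 3, 5, 6] / [2] / [4] / [7]
  Insert 7 (step 8): P = [1, 2, 5, 7] / [4, 8] / [6] / [9];  Q = [1, 3, 5, 6] / [2, 8] / [4] / [7]
  Insert 3 (step 9): P = [1, 2, 3, 7] / [4, 5] / [6, 8] / [9];  Q = [1, 3, 5, 6] / [2, 8] / [4, 9] / [7]
Final shape: (4, 2, 2, 1).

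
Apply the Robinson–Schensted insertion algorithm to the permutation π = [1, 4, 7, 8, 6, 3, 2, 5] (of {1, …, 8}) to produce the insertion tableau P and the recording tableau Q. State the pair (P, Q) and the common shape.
P = [1, 2, 5, 8] / [3, 6] / [4] / [7];  Q = [1, 2, 3, 4] / [5, 8] / [6] / [7];  common shape = (4, 2, 1, 1)

Row-insert the values π_1, π_2, … into P one at a time, bumping the leftmost entry strictly greater than the inserted value down to the next row. The recording tableau Q records, in position (i, j), the step at which that cell was added to P.
  Insert 1 (step 1): P = [1];  Q = [1]
  Insert 4 (step 2): P = [1, 4];  Q = [1, 2]
  Insert 7 (step 3): P = [1, 4, 7];  Q = [1, 2, 3]
  Insert 8 (step 4): P = [1, 4, 7, 8];  Q = [1, 2, 3, 4]
  Insert 6 (step 5): P = [1, 4, 6, 8] / [7];  Q = [1, 2, 3, 4] / [5]
  Insert 3 (step 6): P = [1, 3, 6, 8] / [4] / [7];  Q = [1, 2, 3, 4] / [5] / [6]
  Insert 2 (step 7): P = [1, 2, 6, 8] / [3] / [4] / [7];  Q = [1, 2, 3, 4] / [5] / [6] / [7]
  Insert 5 (step 8): P = [1, 2, 5, 8] / [3, 6] / [4] / [7];  Q = [1, 2, 3, 4] / [5, 8] / [6] / [7]
Final shape: (4, 2, 1, 1).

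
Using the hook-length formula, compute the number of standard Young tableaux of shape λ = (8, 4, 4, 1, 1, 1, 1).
# SYT of shape (8, 4, 4, 1, 1, 1, 1) = 57736250

Hook-length formula: f^λ = n! / Π hook(c), product over all cells c of the Young diagram. For λ = (8, 4, 4, 1, 1, 1, 1), n = 20 boxes. Hook lengths by row (left-to-right, top-to-bottom): [14, 9, 8, 7, 4, 3, 2, 1]; [9, 4, 3, 2]; [8, 3, 2, 1]; [4]; [3]; [2]; [1]. Product of hooks = 42138206208. So f^λ = 20! / 42138206208 = 2432902008176640000 / 42138206208 = 57736250.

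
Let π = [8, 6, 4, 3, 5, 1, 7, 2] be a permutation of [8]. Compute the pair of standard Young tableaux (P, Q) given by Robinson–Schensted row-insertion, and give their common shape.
P = [1, 2, 7] / [3, 5] / [4] / [6] / [8];  Q = [1, 5, 7] / [2, 8] / [3] / [4] / [6];  common shape = (3, 2, 1, 1, 1)

Row-insert the values π_1, π_2, … into P one at a time, bumping the leftmost entry strictly greater than the inserted value down to the next row. The recording tableau Q records, in position (i, j), the step at which that cell was added to P.
  Insert 8 (step 1): P = [8];  Q = [1]
  Insert 6 (step 2): P = [6] / [8];  Q = [1] / [2]
  Insert 4 (step 3): P = [4] / [6] / [8];  Q = [1] / [2] / [3]
  Insert 3 (step 4): P = [3] / [4] / [6] / [8];  Q = [1] / [2] / [3] / [4]
  Insert 5 (step 5): P = [3, 5] / [4] / [6] / [8];  Q = [1, 5] / [2] / [3] / [4]
  Insert 1 (step 6): P = [1, 5] / [3] / [4] / [6] / [8];  Q = [1, 5] / [2] / [3] / [4] / [6]
  Insert 7 (step 7): P = [1, 5, 7] / [3] / [4] / [6] / [8];  Q = [1, 5, 7] / [2] / [3] / [4] / [6]
  Insert 2 (step 8): P = [1, 2, 7] / [3, 5] / [4] / [6] / [8];  Q = [1, 5, 7] / [2, 8] / [3] / [4] / [6]
Final shape: (3, 2, 1, 1, 1).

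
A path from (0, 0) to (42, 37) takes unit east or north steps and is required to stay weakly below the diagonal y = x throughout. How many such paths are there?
Number of paths = 6455136672182327749620

By the reflection principle (André's argument), the number of monotone paths to (42, 37) with n ≤ m that never go above y = x is C(79, 42) − C(79, 43) = 46261812817306682205610 − 39806676145124354455990 = 6455136672182327749620.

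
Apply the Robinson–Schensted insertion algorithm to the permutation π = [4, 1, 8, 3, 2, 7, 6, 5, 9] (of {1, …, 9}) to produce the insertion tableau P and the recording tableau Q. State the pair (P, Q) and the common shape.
P = [1, 2, 5, 9] / [3, 6] / [4, 7] / [8];  Q = [1, 3, 6, 9] / [2, 4] / [5, 7] / [8];  common shape = (4, 2, 2, 1)

Row-insert the values π_1, π_2, … into P one at a time, bumping the leftmost entry strictly greater than the inserted value down to the next row. The recording tableau Q records, in position (i, j), the step at which that cell was added to P.
  Insert 4 (step 1): P = [4];  Q = [1]
  Insert 1 (step 2): P = [1] / [4];  Q = [1] / [2]
  Insert 8 (step 3): P = [1, 8] / [4];  Q = [1, 3] / [2]
  Insert 3 (step 4): P = [1, 3] / [4, 8];  Q = [1, 3] / [2, 4]
  Insert 2 (step 5): P = [1, 2] / [3, 8] / [4];  Q = [1, 3] / [2, 4] / [5]
  Insert 7 (step 6): P = [1, 2, 7] / [3, 8] / [4];  Q = [1, 3, 6] / [2, 4] / [5]
  Insert 6 (step 7): P = [1, 2, 6] / [3, 7] / [4, 8];  Q = [1, 3, 6] / [2, 4] / [5, 7]
  Insert 5 (step 8): P = [1, 2, 5] / [3, 6] / [4, 7] / [8];  Q = [1, 3, 6] / [2, 4] / [5, 7] / [8]
  Insert 9 (step 9): P = [1, 2, 5, 9] / [3, 6] / [4, 7] / [8];  Q = [1, 3, 6, 9] / [2, 4] / [5, 7] / [8]
Final shape: (4, 2, 2, 1).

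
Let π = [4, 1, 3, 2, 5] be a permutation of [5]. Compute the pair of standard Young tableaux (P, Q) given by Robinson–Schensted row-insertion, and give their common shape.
P = [1, 2, 5] / [3] / [4];  Q = [1, 3, 5] / [2] / [4];  common shape = (3, 1, 1)

Row-insert the values π_1, π_2, … into P one at a time, bumping the leftmost entry strictly greater than the inserted value down to the next row. The recording tableau Q records, in position (i, j), the step at which that cell was added to P.
  Insert 4 (step 1): P = [4];  Q = [1]
  Insert 1 (step 2): P = [1] / [4];  Q = [1] / [2]
  Insert 3 (step 3): P = [1, 3] / [4];  Q = [1, 3] / [2]
  Insert 2 (step 4): P = [1, 2] / [3] / [4];  Q = [1, 3] / [2] / [4]
  Insert 5 (step 5): P = [1, 2, 5] / [3] / [4];  Q = [1, 3, 5] / [2] / [4]
Final shape: (3, 1, 1).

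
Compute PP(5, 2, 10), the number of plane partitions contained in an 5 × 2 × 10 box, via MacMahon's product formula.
PP(5, 2, 10) = 2186184

Evaluate the triple product over i = 1..5, j = 1..2, k = 1..10. The factors are (2/1) · (3/2) · (4/3) · (5/4) · (6/5) · (7/6) · (8/7) · (9/8) · … (100 factors total). The numerators and denominators telescope so the product is an integer; carrying out the multiplication exactly gives PP(5, 2, 10) = 2186184.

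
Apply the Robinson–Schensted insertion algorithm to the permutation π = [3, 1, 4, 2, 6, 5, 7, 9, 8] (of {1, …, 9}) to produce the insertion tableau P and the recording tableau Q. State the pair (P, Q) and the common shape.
P = [1, 2, 5, 7, 8] / [3, 4, 6, 9];  Q = [1, 3, 5, 7, 8] / [2, 4, 6, 9];  common shape = (5, 4)

Row-insert the values π_1, π_2, … into P one at a time, bumping the leftmost entry strictly greater than the inserted value down to the next row. The recording tableau Q records, in position (i, j), the step at which that cell was added to P.
  Insert 3 (step 1): P = [3];  Q = [1]
  Insert 1 (step 2): P = [1] / [3];  Q = [1] / [2]
  Insert 4 (step 3): P = [1, 4] / [3];  Q = [1, 3] / [2]
  Insert 2 (step 4): P = [1, 2] / [3, 4];  Q = [1, 3] / [2, 4]
  Insert 6 (step 5): P = [1, 2, 6] / [3, 4];  Q = [1, 3, 5] / [2, 4]
  Insert 5 (step 6): P = [1, 2, 5] / [3, 4, 6];  Q = [1, 3, 5] / [2, 4, 6]
  Insert 7 (step 7): P = [1, 2, 5, 7] / [3, 4, 6];  Q = [1, 3, 5, 7] / [2, 4, 6]
  Insert 9 (step 8): P = [1, 2, 5, 7, 9] / [3, 4, 6];  Q = [1, 3, 5, 7, 8] / [2, 4, 6]
  Insert 8 (step 9): P = [1, 2, 5, 7, 8] / [3, 4, 6, 9];  Q = [1, 3, 5, 7, 8] / [2, 4, 6, 9]
Final shape: (5, 4).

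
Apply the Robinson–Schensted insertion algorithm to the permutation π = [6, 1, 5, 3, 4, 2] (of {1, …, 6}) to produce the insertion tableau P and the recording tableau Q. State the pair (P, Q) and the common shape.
P = [1, 2, 4] / [3] / [5] / [6];  Q = [1, 3, 5] / [2] / [4] / [6];  common shape = (3, 1, 1, 1)

Row-insert the values π_1, π_2, … into P one at a time, bumping the leftmost entry strictly greater than the inserted value down to the next row. The recording tableau Q records, in position (i, j), the step at which that cell was added to P.
  Insert 6 (step 1): P = [6];  Q = [1]
  Insert 1 (step 2): P = [1] / [6];  Q = [1] / [2]
  Insert 5 (step 3): P = [1, 5] / [6];  Q = [1, 3] / [2]
  Insert 3 (step 4): P = [1, 3] / [5] / [6];  Q = [1, 3] / [2] / [4]
  Insert 4 (step 5): P = [1, 3, 4] / [5] / [6];  Q = [1, 3, 5] / [2] / [4]
  Insert 2 (step 6): P = [1, 2, 4] / [3] / [5] / [6];  Q = [1, 3, 5] / [2] / [4] / [6]
Final shape: (3, 1, 1, 1).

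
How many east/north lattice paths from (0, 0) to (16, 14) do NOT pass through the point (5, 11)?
Number of paths = 143832723

Total paths from (0, 0) to (16, 14): C(30, 16) = 145422675. Paths through (5, 11): (paths (0, 0) → (5, 11)) × (paths (5, 11) → (16, 14)) = C(16, 5) · C(14, 11) = 4368 · 364 = 1589952. Avoidance count = 145422675 − 1589952 = 143832723.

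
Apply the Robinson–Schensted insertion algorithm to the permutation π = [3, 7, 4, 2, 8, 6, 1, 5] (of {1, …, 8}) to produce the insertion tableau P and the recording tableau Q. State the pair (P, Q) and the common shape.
P = [1, 4, 5] / [2, 6] / [3, 8] / [7];  Q = [1, 2, 5] / [3, 6] / [4, 8] / [7];  common shape = (3, 2, 2, 1)

Row-insert the values π_1, π_2, … into P one at a time, bumping the leftmost entry strictly greater than the inserted value down to the next row. The recording tableau Q records, in position (i, j), the step at which that cell was added to P.
  Insert 3 (step 1): P = [3];  Q = [1]
  Insert 7 (step 2): P = [3, 7];  Q = [1, 2]
  Insert 4 (step 3): P = [3, 4] / [7];  Q = [1, 2] / [3]
  Insert 2 (step 4): P = [2, 4] / [3] / [7];  Q = [1, 2] / [3] / [4]
  Insert 8 (step 5): P = [2, 4, 8] / [3] / [7];  Q = [1, 2, 5] / [3] / [4]
  Insert 6 (step 6): P = [2, 4, 6] / [3, 8] / [7];  Q = [1, 2, 5] / [3, 6] / [4]
  Insert 1 (step 7): P = [1, 4, 6] / [2, 8] / [3] / [7];  Q = [1, 2, 5] / [3, 6] / [4] / [7]
  Insert 5 (step 8): P = [1, 4, 5] / [2, 6] / [3, 8] / [7];  Q = [1, 2, 5] / [3, 6] / [4, 8] / [7]
Final shape: (3, 2, 2, 1).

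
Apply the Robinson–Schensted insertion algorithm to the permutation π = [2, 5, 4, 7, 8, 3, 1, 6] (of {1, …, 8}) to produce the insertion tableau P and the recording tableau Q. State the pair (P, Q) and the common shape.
P = [1, 3, 6, 8] / [2, 7] / [4] / [5];  Q = [1, 2, 4, 5] / [3, 8] / [6] / [7];  common shape = (4, 2, 1, 1)

Row-insert the values π_1, π_2, … into P one at a time, bumping the leftmost entry strictly greater than the inserted value down to the next row. The recording tableau Q records, in position (i, j), the step at which that cell was added to P.
  Insert 2 (step 1): P = [2];  Q = [1]
  Insert 5 (step 2): P = [2, 5];  Q = [1, 2]
  Insert 4 (step 3): P = [2, 4] / [5];  Q = [1, 2] / [3]
  Insert 7 (step 4): P = [2, 4, 7] / [5];  Q = [1, 2, 4] / [3]
  Insert 8 (step 5): P = [2, 4, 7, 8] / [5];  Q = [1, 2, 4, 5] / [3]
  Insert 3 (step 6): P = [2, 3, 7, 8] / [4] / [5];  Q = [1, 2, 4, 5] / [3] / [6]
  Insert 1 (step 7): P = [1, 3, 7, 8] / [2] / [4] / [5];  Q = [1, 2, 4, 5] / [3] / [6] / [7]
  Insert 6 (step 8): P = [1, 3, 6, 8] / [2, 7] / [4] / [5];  Q = [1, 2, 4, 5] / [3, 8] / [6] / [7]
Final shape: (4, 2, 1, 1).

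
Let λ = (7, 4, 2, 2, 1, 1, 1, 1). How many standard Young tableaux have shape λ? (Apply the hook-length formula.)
# SYT of shape (7, 4, 2, 2, 1, 1, 1, 1) = 26604864

Hook-length formula: f^λ = n! / Π hook(c), product over all cells c of the Young diagram. For λ = (7, 4, 2, 2, 1, 1, 1, 1), n = 19 boxes. Hook lengths by row (left-to-right, top-to-bottom): [14, 9, 6, 5, 3, 2, 1]; [10, 5, 2, 1]; [7, 2]; [6, 1]; [4]; [3]; [2]; [1]. Product of hooks = 4572288000. So f^λ = 19! / 4572288000 = 121645100408832000 / 4572288000 = 26604864.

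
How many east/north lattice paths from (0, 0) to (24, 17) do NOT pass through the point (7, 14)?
Number of paths = 151451921250

Total paths from (0, 0) to (24, 17): C(41, 24) = 151584480450. Paths through (7, 14): (paths (0, 0) → (7, 14)) × (paths (7, 14) → (24, 17)) = C(21, 7) · C(20, 17) = 116280 · 1140 = 132559200. Avoidance count = 151584480450 − 132559200 = 151451921250.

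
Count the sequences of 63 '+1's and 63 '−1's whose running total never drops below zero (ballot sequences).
C_63 = 94295850558771979787935384946380125

These ballot sequences are counted by the Catalan number C_n = (1/(n + 1)) · C(2n, n). For n = 63: C_63 = (1/64) · C(126, 63) = 6034934435761406706427864636568328000/64 = 94295850558771979787935384946380125.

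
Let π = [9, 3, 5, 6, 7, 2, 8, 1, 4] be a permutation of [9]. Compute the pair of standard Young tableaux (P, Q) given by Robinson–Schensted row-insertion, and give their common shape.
P = [1, 4, 6, 7, 8] / [2, 5] / [3] / [9];  Q = [1, 3, 4, 5, 7] / [2, 9] / [6] / [8];  common shape = (5, 2, 1, 1)

Row-insert the values π_1, π_2, … into P one at a time, bumping the leftmost entry strictly greater than the inserted value down to the next row. The recording tableau Q records, in position (i, j), the step at which that cell was added to P.
  Insert 9 (step 1): P = [9];  Q = [1]
  Insert 3 (step 2): P = [3] / [9];  Q = [1] / [2]
  Insert 5 (step 3): P = [3, 5] / [9];  Q = [1, 3] / [2]
  Insert 6 (step 4): P = [3, 5, 6] / [9];  Q = [1, 3, 4] / [2]
  Insert 7 (step 5): P = [3, 5, 6, 7] / [9];  Q = [1, 3, 4, 5] / [2]
  Insert 2 (step 6): P = [2, 5, 6, 7] / [3] / [9];  Q = [1, 3, 4, 5] / [2] / [6]
  Insert 8 (step 7): P = [2, 5, 6, 7, 8] / [3] / [9];  Q = [1, 3, 4, 5, 7] / [2] / [6]
  Insert 1 (step 8): P = [1, 5, 6, 7, 8] / [2] / [3] / [9];  Q = [1, 3, 4, 5, 7] / [2] / [6] / [8]
  Insert 4 (step 9): P = [1, 4, 6, 7, 8] / [2, 5] / [3] / [9];  Q = [1, 3, 4, 5, 7] / [2, 9] / [6] / [8]
Final shape: (5, 2, 1, 1).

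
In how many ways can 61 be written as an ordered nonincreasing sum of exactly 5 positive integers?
p(61, 5 parts) = 5608

Partitions of n into exactly k parts are in bijection with partitions of n − k into at most k parts (subtract 1 from each part). So p(61, exactly 5) = p(56, parts ≤ 5). Computing via the recurrence p(m, j) = p(m, j−1) + p(m−j, j) gives 5608.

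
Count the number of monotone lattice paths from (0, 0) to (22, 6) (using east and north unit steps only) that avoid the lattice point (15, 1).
Number of paths = 364068

Total paths from (0, 0) to (22, 6): C(28, 22) = 376740. Paths through (15, 1): (paths (0, 0) → (15, 1)) × (paths (15, 1) → (22, 6)) = C(16, 15) · C(12, 7) = 16 · 792 = 12672. Avoidance count = 376740 − 12672 = 364068.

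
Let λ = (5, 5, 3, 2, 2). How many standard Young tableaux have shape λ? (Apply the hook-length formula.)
# SYT of shape (5, 5, 3, 2, 2) = 1531530

Hook-length formula: f^λ = n! / Π hook(c), product over all cells c of the Young diagram. For λ = (5, 5, 3, 2, 2), n = 17 boxes. Hook lengths by row (left-to-right, top-to-bottom): [9, 8, 5, 3, 2]; [8, 7, 4, 2, 1]; [5, 4, 1]; [3, 2]; [2, 1]. Product of hooks = 232243200. So f^λ = 17! / 232243200 = 355687428096000 / 232243200 = 1531530.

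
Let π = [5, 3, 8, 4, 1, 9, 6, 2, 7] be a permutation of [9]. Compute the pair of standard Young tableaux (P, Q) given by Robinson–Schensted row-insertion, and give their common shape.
P = [1, 2, 6, 7] / [3, 4, 9] / [5, 8];  Q = [1, 3, 6, 9] / [2, 4, 7] / [5, 8];  common shape = (4, 3, 2)

Row-insert the values π_1, π_2, … into P one at a time, bumping the leftmost entry strictly greater than the inserted value down to the next row. The recording tableau Q records, in position (i, j), the step at which that cell was added to P.
  Insert 5 (step 1): P = [5];  Q = [1]
  Insert 3 (step 2): P = [3] / [5];  Q = [1] / [2]
  Insert 8 (step 3): P = [3, 8] / [5];  Q = [1, 3] / [2]
  Insert 4 (step 4): P = [3, 4] / [5, 8];  Q = [1, 3] / [2, 4]
  Insert 1 (step 5): P = [1, 4] / [3, 8] / [5];  Q = [1, 3] / [2, 4] / [5]
  Insert 9 (step 6): P = [1, 4, 9] / [3, 8] / [5];  Q = [1, 3, 6] / [2, 4] / [5]
  Insert 6 (step 7): P = [1, 4, 6] / [3, 8, 9] / [5];  Q = [1, 3, 6] / [2, 4, 7] / [5]
  Insert 2 (step 8): P = [1, 2, 6] / [3, 4, 9] / [5, 8];  Q = [1, 3, 6] / [2, 4, 7] / [5, 8]
  Insert 7 (step 9): P = [1, 2, 6, 7] / [3, 4, 9] / [5, 8];  Q = [1, 3, 6, 9] / [2, 4, 7] / [5, 8]
Final shape: (4, 3, 2).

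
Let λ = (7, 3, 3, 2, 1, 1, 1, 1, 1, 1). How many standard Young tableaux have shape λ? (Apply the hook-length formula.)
# SYT of shape (7, 3, 3, 2, 1, 1, 1, 1, 1, 1) = 138881925

Hook-length formula: f^λ = n! / Π hook(c), product over all cells c of the Young diagram. For λ = (7, 3, 3, 2, 1, 1, 1, 1, 1, 1), n = 21 boxes. Hook lengths by row (left-to-right, top-to-bottom): [16, 9, 7, 4, 3, 2, 1]; [11, 4, 2]; [10, 3, 1]; [8, 1]; [6]; [5]; [4]; [3]; [2]; [1]. Product of hooks = 367873228800. So f^λ = 21! / 367873228800 = 51090942171709440000 / 367873228800 = 138881925.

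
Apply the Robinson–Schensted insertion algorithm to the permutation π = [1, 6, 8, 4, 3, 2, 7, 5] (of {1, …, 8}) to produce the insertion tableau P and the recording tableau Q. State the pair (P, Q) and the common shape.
P = [1, 2, 5] / [3, 7] / [4, 8] / [6];  Q = [1, 2, 3] / [4, 7] / [5, 8] / [6];  common shape = (3, 2, 2, 1)

Row-insert the values π_1, π_2, … into P one at a time, bumping the leftmost entry strictly greater than the inserted value down to the next row. The recording tableau Q records, in position (i, j), the step at which that cell was added to P.
  Insert 1 (step 1): P = [1];  Q = [1]
  Insert 6 (step 2): P = [1, 6];  Q = [1, 2]
  Insert 8 (step 3): P = [1, 6, 8];  Q = [1, 2, 3]
  Insert 4 (step 4): P = [1, 4, 8] / [6];  Q = [1, 2, 3] / [4]
  Insert 3 (step 5): P = [1, 3, 8] / [4] / [6];  Q = [1, 2, 3] / [4] / [5]
  Insert 2 (step 6): P = [1, 2, 8] / [3] / [4] / [6];  Q = [1, 2, 3] / [4] / [5] / [6]
  Insert 7 (step 7): P = [1, 2, 7] / [3, 8] / [4] / [6];  Q = [1, 2, 3] / [4, 7] / [5] / [6]
  Insert 5 (step 8): P = [1, 2, 5] / [3, 7] / [4, 8] / [6];  Q = [1, 2, 3] / [4, 7] / [5, 8] / [6]
Final shape: (3, 2, 2, 1).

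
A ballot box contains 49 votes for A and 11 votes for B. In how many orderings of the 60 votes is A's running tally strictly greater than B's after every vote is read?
Strict-lead orderings = 217043412690

Total orderings of the 60 votes with 49 for A: C(60, 49) = 342700125300. By the Bertrand ballot formula (Cycle Lemma / reflection principle), the number of orderings in which A is strictly ahead of B throughout is (p − q)/(p + q) · C(p + q, p) = (49 − 11)/(49 + 11) · 342700125300 = 217043412690.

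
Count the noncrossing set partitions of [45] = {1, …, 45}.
C_45 = 2257117854077248073253720

These noncrossing partitions are counted by the Catalan number C_n = (1/(n + 1)) · C(2n, n). For n = 45: C_45 = (1/46) · C(90, 45) = 103827421287553411369671120/46 = 2257117854077248073253720.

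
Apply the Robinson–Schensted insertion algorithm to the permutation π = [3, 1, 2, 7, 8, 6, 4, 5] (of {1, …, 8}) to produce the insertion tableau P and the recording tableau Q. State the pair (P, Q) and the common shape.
P = [1, 2, 4, 5] / [3, 6, 8] / [7];  Q = [1, 3, 4, 5] / [2, 6, 8] / [7];  common shape = (4, 3, 1)

Row-insert the values π_1, π_2, … into P one at a time, bumping the leftmost entry strictly greater than the inserted value down to the next row. The recording tableau Q records, in position (i, j), the step at which that cell was added to P.
  Insert 3 (step 1): P = [3];  Q = [1]
  Insert 1 (step 2): P = [1] / [3];  Q = [1] / [2]
  Insert 2 (step 3): P = [1, 2] / [3];  Q = [1, 3] / [2]
  Insert 7 (step 4): P = [1, 2, 7] / [3];  Q = [1, 3, 4] / [2]
  Insert 8 (step 5): P = [1, 2, 7, 8] / [3];  Q = [1, 3, 4, 5] / [2]
  Insert 6 (step 6): P = [1, 2, 6, 8] / [3, 7];  Q = [1, 3, 4, 5] / [2, 6]
  Insert 4 (step 7): P = [1, 2, 4, 8] / [3, 6] / [7];  Q = [1, 3, 4, 5] / [2, 6] / [7]
  Insert 5 (step 8): P = [1, 2, 4, 5] / [3, 6, 8] / [7];  Q = [1, 3, 4, 5] / [2, 6, 8] / [7]
Final shape: (4, 3, 1).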